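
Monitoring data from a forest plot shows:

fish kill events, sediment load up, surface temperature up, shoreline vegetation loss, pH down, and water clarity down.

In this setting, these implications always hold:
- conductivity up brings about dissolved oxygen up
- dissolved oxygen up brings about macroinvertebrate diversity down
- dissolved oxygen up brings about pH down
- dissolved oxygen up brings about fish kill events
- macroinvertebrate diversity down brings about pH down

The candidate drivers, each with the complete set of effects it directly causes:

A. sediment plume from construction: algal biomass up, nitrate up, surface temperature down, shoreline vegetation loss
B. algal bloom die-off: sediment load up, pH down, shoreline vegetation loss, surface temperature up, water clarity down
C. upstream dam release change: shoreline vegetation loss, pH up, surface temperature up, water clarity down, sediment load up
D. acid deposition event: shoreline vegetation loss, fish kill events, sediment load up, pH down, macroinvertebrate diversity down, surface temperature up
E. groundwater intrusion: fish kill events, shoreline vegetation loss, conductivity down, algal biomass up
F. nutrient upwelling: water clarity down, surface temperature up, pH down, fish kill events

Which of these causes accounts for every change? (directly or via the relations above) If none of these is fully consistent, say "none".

For each candidate, compare predicted effects to what was observed:
(A) sediment plume from construction — fish kill events miss; sediment load up miss; surface temperature up miss; shoreline vegetation loss match; pH down miss; water clarity down miss
(B) algal bloom die-off — does not account for fish kill events
(C) upstream dam release change — fish kill events miss; sediment load up match; surface temperature up match; shoreline vegetation loss match; pH down miss; water clarity down match
(D) acid deposition event — fish kill events match; sediment load up match; surface temperature up match; shoreline vegetation loss match; pH down match; water clarity down miss
(E) groundwater intrusion — does not account for sediment load up, surface temperature up, pH down, water clarity down
(F) nutrient upwelling — fish kill events match; sediment load up miss; surface temperature up match; shoreline vegetation loss miss; pH down match; water clarity down match
None of the listed candidates fits everything.

none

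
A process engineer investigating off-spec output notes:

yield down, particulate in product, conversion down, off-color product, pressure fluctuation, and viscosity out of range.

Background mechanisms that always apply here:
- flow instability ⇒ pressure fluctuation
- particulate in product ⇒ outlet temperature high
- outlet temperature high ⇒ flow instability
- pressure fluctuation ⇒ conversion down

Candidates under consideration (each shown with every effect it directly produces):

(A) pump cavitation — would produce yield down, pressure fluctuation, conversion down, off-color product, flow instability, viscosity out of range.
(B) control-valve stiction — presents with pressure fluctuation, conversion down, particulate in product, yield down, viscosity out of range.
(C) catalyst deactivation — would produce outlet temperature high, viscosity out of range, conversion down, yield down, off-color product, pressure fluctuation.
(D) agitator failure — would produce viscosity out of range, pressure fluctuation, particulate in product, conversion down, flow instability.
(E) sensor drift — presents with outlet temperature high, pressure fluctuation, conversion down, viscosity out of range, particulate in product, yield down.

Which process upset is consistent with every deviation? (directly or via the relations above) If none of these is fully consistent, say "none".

none

Per-candidate check:
(A) pump cavitation — yield down +; particulate in product -; conversion down +; off-color product +; pressure fluctuation +; viscosity out of range +
(B) control-valve stiction — does not account for off-color product
(C) catalyst deactivation — yield down +; particulate in product -; conversion down +; off-color product +; pressure fluctuation +; viscosity out of range +
(D) agitator failure — yield down -; particulate in product +; conversion down +; off-color product -; pressure fluctuation +; viscosity out of range +
(E) sensor drift — yield down +; particulate in product +; conversion down +; off-color product -; pressure fluctuation +; viscosity out of range +
No candidate is consistent with all observations.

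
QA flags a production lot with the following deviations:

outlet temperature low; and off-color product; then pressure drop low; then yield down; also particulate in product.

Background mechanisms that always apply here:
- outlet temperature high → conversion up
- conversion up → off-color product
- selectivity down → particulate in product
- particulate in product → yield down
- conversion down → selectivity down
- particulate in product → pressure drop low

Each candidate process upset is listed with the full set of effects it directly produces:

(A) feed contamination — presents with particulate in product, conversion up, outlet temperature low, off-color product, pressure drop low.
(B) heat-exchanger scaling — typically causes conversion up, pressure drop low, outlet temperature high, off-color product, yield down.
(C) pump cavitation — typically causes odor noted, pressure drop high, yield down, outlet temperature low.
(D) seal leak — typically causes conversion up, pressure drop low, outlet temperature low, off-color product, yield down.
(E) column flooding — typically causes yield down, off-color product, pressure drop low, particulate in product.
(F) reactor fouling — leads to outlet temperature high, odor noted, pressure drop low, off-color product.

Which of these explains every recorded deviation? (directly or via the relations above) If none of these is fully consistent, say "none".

Testing each hypothesis:
(A) feed contamination — outlet temperature low yes; off-color product yes; pressure drop low yes; yield down yes (through particulate in product → yield down); particulate in product yes
(B) heat-exchanger scaling — fails on outlet temperature low, particulate in product (predicts outlet temperature high, not outlet temperature low)
(C) pump cavitation — outlet temperature low yes; off-color product NO; pressure drop low NO; yield down yes; particulate in product NO
(D) seal leak — does not account for particulate in product
(E) column flooding — does not account for outlet temperature low
(F) reactor fouling — outlet temperature low NO; off-color product yes; pressure drop low yes; yield down NO; particulate in product NO
(A) alone accounts for all the evidence.

A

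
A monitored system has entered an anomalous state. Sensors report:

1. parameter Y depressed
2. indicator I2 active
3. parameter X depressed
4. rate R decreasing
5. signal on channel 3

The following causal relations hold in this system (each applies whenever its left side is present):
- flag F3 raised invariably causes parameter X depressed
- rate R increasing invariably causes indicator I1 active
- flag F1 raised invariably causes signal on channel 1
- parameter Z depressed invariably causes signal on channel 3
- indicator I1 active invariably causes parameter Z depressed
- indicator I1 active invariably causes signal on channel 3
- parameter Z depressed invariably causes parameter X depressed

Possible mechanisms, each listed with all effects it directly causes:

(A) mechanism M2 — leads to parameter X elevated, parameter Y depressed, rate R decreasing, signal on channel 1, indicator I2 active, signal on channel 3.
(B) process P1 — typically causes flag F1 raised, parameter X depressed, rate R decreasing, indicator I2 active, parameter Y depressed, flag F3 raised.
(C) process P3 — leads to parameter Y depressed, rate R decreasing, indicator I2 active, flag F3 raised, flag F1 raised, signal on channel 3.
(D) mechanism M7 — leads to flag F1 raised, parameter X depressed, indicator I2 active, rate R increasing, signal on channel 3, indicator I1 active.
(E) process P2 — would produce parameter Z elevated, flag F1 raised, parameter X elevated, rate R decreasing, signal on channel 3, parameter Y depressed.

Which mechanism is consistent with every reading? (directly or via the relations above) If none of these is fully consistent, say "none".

For each candidate, compare predicted effects to what was observed:
(A) mechanism M2 — fails on parameter X depressed (predicts parameter X elevated, not parameter X depressed)
(B) process P1 — parameter Y depressed +; indicator I2 active +; parameter X depressed +; rate R decreasing +; signal on channel 3 -
(C) process P3 — parameter Y depressed +; indicator I2 active +; parameter X depressed + (by flag F3 raised → parameter X depressed); rate R decreasing +; signal on channel 3 +
(D) mechanism M7 — parameter Y depressed -; indicator I2 active +; parameter X depressed +; rate R decreasing -; signal on channel 3 +
(E) process P2 — parameter Y depressed +; indicator I2 active -; parameter X depressed -; rate R decreasing +; signal on channel 3 +
(C) alone accounts for all the evidence.

C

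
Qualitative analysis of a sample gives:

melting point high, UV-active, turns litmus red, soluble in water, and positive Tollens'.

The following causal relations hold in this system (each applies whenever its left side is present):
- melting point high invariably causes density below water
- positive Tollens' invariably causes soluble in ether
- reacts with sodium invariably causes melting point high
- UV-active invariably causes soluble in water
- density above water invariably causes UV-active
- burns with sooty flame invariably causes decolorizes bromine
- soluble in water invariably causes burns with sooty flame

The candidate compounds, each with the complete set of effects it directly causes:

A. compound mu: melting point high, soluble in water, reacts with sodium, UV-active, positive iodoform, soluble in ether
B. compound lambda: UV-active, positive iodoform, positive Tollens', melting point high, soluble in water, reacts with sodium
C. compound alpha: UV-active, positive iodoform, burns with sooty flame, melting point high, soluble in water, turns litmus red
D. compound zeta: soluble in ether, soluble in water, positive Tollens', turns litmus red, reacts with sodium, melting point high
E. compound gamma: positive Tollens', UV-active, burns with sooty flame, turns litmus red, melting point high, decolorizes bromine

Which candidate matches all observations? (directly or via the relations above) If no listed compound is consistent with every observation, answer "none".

E

Checking each candidate against the observations:
(A) compound mu — does not account for turns litmus red, positive Tollens'
(B) compound lambda — melting point high +; UV-active +; turns litmus red -; soluble in water +; positive Tollens' +
(C) compound alpha — does not account for positive Tollens'
(D) compound zeta — melting point high +; UV-active -; turns litmus red +; soluble in water +; positive Tollens' +
(E) compound gamma — accounts for every observation (soluble in water through UV-active → soluble in water)
Only (E) is consistent with every observation.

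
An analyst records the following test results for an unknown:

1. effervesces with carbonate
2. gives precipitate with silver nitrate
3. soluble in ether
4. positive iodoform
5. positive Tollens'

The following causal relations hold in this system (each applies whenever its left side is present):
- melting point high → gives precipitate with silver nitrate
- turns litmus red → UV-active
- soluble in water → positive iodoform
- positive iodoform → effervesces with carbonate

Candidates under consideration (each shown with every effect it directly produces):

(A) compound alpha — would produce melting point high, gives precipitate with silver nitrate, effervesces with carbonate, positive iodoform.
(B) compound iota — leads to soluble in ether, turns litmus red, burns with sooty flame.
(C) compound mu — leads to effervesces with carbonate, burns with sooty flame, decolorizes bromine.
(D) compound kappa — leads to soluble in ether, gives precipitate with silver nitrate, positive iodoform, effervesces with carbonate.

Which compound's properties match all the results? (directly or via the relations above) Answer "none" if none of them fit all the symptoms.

none

Testing each hypothesis:
(A) compound alpha — does not account for soluble in ether, positive Tollens'
(B) compound iota — does not account for effervesces with carbonate, gives precipitate with silver nitrate, positive iodoform, positive Tollens'
(C) compound mu — effervesces with carbonate +; gives precipitate with silver nitrate -; soluble in ether -; positive iodoform -; positive Tollens' -
(D) compound kappa — effervesces with carbonate +; gives precipitate with silver nitrate +; soluble in ether +; positive iodoform +; positive Tollens' -
No candidate is consistent with all observations.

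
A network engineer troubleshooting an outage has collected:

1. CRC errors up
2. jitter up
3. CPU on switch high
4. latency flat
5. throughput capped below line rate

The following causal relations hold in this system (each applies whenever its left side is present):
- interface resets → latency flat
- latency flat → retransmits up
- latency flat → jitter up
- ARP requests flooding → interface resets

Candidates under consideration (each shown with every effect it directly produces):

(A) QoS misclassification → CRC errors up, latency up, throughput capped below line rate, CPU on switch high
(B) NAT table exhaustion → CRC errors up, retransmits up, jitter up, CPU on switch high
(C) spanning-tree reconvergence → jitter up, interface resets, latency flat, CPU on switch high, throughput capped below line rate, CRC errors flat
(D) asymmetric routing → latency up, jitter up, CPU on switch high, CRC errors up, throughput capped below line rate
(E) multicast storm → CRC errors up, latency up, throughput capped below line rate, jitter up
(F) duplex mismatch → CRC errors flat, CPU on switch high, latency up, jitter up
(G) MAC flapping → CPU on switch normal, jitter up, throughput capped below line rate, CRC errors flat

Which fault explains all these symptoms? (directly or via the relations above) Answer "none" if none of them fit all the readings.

none

Testing each hypothesis:
(A) QoS misclassification — fails on jitter up, latency flat (predicts latency up, not latency flat)
(B) NAT table exhaustion — does not account for latency flat, throughput capped below line rate
(C) spanning-tree reconvergence — CRC errors up -; jitter up +; CPU on switch high +; latency flat +; throughput capped below line rate +
(D) asymmetric routing — CRC errors up +; jitter up +; CPU on switch high +; latency flat -; throughput capped below line rate +
(E) multicast storm — CRC errors up +; jitter up +; CPU on switch high -; latency flat -; throughput capped below line rate +
(F) duplex mismatch — fails on CRC errors up, latency flat, throughput capped below line rate (predicts CRC errors flat, not CRC errors up; predicts latency up, not latency flat)
(G) MAC flapping — CRC errors up -; jitter up +; CPU on switch high -; latency flat -; throughput capped below line rate +
Every candidate fails on at least one observation.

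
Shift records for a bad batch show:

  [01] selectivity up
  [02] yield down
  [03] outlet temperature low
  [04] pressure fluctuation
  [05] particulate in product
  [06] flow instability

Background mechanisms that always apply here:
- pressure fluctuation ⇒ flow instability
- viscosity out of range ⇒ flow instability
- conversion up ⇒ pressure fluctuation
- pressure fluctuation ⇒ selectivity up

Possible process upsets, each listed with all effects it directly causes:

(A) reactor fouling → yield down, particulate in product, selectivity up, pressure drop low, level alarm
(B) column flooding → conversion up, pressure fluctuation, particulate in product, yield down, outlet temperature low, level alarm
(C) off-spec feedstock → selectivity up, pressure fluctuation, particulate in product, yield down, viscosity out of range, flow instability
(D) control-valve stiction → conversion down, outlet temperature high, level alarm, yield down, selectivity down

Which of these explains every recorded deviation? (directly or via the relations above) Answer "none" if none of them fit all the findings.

Per-candidate check:
(A) reactor fouling — does not account for outlet temperature low, pressure fluctuation, flow instability
(B) column flooding — selectivity up ✓ (by pressure fluctuation → selectivity up); yield down ✓; outlet temperature low ✓; pressure fluctuation ✓; particulate in product ✓; flow instability ✓ (by pressure fluctuation → flow instability)
(C) off-spec feedstock — selectivity up ✓; yield down ✓; outlet temperature low ✗; pressure fluctuation ✓; particulate in product ✓; flow instability ✓
(D) control-valve stiction — fails on selectivity up, outlet temperature low, pressure fluctuation, particulate in product, flow instability (predicts selectivity down, not selectivity up; predicts outlet temperature high, not outlet temperature low)
Only (B) is consistent with every observation.

B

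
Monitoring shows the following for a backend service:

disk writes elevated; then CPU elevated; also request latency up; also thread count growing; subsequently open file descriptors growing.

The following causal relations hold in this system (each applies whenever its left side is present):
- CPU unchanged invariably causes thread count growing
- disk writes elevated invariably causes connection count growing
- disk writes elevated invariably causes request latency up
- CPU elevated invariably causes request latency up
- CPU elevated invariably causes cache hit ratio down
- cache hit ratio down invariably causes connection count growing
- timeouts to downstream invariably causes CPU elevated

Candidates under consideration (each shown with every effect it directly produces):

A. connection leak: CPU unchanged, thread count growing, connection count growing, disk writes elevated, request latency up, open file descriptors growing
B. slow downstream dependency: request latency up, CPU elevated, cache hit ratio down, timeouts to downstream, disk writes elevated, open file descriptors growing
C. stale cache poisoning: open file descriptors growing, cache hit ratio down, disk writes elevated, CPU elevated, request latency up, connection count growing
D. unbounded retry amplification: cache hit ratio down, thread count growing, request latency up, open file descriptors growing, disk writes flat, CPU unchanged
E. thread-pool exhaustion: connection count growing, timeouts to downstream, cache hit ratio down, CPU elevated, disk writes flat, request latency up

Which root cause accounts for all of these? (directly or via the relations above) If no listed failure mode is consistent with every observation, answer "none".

Checking each candidate against the observations:
(A) connection leak — disk writes elevated yes; CPU elevated NO; request latency up yes; thread count growing yes; open file descriptors growing yes
(B) slow downstream dependency — does not account for thread count growing
(C) stale cache poisoning — disk writes elevated yes; CPU elevated yes; request latency up yes; thread count growing NO; open file descriptors growing yes
(D) unbounded retry amplification — disk writes elevated NO; CPU elevated NO; request latency up yes; thread count growing yes; open file descriptors growing yes
(E) thread-pool exhaustion — disk writes elevated NO; CPU elevated yes; request latency up yes; thread count growing NO; open file descriptors growing NO
Every candidate fails on at least one observation.

none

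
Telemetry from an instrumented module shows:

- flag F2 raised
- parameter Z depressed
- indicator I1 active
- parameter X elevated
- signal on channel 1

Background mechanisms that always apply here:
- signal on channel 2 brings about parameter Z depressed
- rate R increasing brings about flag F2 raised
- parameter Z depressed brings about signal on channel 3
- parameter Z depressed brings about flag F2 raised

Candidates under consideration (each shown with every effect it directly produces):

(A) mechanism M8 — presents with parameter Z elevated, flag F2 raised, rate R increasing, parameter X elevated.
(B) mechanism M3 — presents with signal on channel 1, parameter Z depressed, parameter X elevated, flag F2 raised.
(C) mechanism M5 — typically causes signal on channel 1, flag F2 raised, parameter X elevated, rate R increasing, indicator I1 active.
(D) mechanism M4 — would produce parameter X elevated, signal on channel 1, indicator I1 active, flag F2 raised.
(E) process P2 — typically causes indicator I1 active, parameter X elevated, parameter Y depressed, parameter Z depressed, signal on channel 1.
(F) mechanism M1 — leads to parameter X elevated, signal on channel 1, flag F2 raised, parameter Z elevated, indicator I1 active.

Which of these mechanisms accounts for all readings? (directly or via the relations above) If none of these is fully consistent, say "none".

E

For each candidate, compare predicted effects to what was observed:
(A) mechanism M8 — fails on parameter Z depressed, indicator I1 active, signal on channel 1 (predicts parameter Z elevated, not parameter Z depressed)
(B) mechanism M3 — flag F2 raised +; parameter Z depressed +; indicator I1 active -; parameter X elevated +; signal on channel 1 +
(C) mechanism M5 — flag F2 raised +; parameter Z depressed -; indicator I1 active +; parameter X elevated +; signal on channel 1 +
(D) mechanism M4 — does not account for parameter Z depressed
(E) process P2 — accounts for every observation (flag F2 raised through parameter Z depressed → flag F2 raised)
(F) mechanism M1 — fails on parameter Z depressed (predicts parameter Z elevated, not parameter Z depressed)
Only (E) is consistent with every observation.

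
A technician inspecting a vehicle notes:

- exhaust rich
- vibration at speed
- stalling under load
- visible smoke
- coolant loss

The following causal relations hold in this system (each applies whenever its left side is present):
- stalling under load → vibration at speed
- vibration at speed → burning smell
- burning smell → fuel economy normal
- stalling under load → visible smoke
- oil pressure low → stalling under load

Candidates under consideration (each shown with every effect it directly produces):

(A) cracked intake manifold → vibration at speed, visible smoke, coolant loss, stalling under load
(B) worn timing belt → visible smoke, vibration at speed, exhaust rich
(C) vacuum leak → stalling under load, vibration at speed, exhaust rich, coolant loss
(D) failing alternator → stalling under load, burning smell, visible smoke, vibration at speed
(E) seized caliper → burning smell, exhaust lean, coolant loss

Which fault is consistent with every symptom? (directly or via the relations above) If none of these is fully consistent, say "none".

Checking each candidate against the observations:
(A) cracked intake manifold — exhaust rich ✗; vibration at speed ✓; stalling under load ✓; visible smoke ✓; coolant loss ✓
(B) worn timing belt — exhaust rich ✓; vibration at speed ✓; stalling under load ✗; visible smoke ✓; coolant loss ✗
(C) vacuum leak — exhaust rich ✓; vibration at speed ✓; stalling under load ✓; visible smoke ✓ (through stalling under load → visible smoke); coolant loss ✓
(D) failing alternator — exhaust rich ✗; vibration at speed ✓; stalling under load ✓; visible smoke ✓; coolant loss ✗
(E) seized caliper — fails on exhaust rich, vibration at speed, stalling under load, visible smoke (predicts exhaust lean, not exhaust rich)
Only (C) is consistent with every observation.

C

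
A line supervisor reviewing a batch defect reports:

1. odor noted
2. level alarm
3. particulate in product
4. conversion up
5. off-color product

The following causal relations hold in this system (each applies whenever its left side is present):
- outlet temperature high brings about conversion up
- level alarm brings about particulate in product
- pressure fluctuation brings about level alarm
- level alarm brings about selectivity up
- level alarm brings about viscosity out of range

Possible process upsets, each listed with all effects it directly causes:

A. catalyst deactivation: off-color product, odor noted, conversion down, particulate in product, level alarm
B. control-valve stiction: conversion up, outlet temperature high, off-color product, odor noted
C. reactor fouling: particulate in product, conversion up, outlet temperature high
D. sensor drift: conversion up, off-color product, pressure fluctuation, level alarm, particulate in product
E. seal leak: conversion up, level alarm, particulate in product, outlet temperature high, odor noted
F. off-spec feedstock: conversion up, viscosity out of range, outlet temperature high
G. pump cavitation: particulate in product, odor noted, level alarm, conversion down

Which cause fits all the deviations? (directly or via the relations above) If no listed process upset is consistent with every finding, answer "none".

Testing each hypothesis:
(A) catalyst deactivation — fails on conversion up (predicts conversion down, not conversion up)
(B) control-valve stiction — odor noted match; level alarm miss; particulate in product miss; conversion up match; off-color product match
(C) reactor fouling — odor noted miss; level alarm miss; particulate in product match; conversion up match; off-color product miss
(D) sensor drift — does not account for odor noted
(E) seal leak — odor noted match; level alarm match; particulate in product match; conversion up match; off-color product miss
(F) off-spec feedstock — odor noted miss; level alarm miss; particulate in product miss; conversion up match; off-color product miss
(G) pump cavitation — fails on conversion up, off-color product (predicts conversion down, not conversion up)
No candidate is consistent with all observations.

none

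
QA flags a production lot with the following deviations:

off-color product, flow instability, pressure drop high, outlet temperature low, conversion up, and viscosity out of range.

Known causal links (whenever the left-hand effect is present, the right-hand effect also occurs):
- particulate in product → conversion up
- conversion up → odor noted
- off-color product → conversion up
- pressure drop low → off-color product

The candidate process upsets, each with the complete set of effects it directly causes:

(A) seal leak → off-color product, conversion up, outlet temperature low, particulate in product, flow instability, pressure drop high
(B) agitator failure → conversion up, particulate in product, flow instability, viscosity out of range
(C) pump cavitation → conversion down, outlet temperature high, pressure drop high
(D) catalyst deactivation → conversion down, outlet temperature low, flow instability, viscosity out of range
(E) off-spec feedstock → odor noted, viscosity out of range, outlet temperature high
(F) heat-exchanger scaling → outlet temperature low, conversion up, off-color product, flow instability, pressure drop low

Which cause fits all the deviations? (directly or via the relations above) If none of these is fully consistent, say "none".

Per-candidate check:
(A) seal leak — off-color product ✓; flow instability ✓; pressure drop high ✓; outlet temperature low ✓; conversion up ✓; viscosity out of range ✗
(B) agitator failure — off-color product ✗; flow instability ✓; pressure drop high ✗; outlet temperature low ✗; conversion up ✓; viscosity out of range ✓
(C) pump cavitation — off-color product ✗; flow instability ✗; pressure drop high ✓; outlet temperature low ✗; conversion up ✗; viscosity out of range ✗
(D) catalyst deactivation — fails on off-color product, pressure drop high, conversion up (predicts conversion down, not conversion up)
(E) off-spec feedstock — fails on off-color product, flow instability, pressure drop high, outlet temperature low, conversion up (predicts outlet temperature high, not outlet temperature low)
(F) heat-exchanger scaling — fails on pressure drop high, viscosity out of range (predicts pressure drop low, not pressure drop high)
Every candidate fails on at least one observation.

none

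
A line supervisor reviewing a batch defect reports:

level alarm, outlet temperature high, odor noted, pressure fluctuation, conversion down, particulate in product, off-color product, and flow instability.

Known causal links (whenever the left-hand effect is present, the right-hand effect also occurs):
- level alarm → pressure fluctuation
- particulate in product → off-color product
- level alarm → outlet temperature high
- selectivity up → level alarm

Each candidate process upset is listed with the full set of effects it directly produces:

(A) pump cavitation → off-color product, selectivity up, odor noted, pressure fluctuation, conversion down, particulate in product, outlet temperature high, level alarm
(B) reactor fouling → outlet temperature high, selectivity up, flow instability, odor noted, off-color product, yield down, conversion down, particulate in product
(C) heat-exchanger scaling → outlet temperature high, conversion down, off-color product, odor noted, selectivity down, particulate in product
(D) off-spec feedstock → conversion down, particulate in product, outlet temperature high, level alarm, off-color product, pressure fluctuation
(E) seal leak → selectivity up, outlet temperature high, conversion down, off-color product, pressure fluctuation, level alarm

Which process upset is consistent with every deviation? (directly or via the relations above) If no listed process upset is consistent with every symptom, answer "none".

Per-candidate check:
(A) pump cavitation — level alarm yes; outlet temperature high yes; odor noted yes; pressure fluctuation yes; conversion down yes; particulate in product yes; off-color product yes; flow instability NO
(B) reactor fouling — accounts for every observation (level alarm via selectivity up → level alarm)
(C) heat-exchanger scaling — level alarm NO; outlet temperature high yes; odor noted yes; pressure fluctuation NO; conversion down yes; particulate in product yes; off-color product yes; flow instability NO
(D) off-spec feedstock — level alarm yes; outlet temperature high yes; odor noted NO; pressure fluctuation yes; conversion down yes; particulate in product yes; off-color product yes; flow instability NO
(E) seal leak — level alarm yes; outlet temperature high yes; odor noted NO; pressure fluctuation yes; conversion down yes; particulate in product NO; off-color product yes; flow instability NO
(B) alone accounts for all the evidence.

B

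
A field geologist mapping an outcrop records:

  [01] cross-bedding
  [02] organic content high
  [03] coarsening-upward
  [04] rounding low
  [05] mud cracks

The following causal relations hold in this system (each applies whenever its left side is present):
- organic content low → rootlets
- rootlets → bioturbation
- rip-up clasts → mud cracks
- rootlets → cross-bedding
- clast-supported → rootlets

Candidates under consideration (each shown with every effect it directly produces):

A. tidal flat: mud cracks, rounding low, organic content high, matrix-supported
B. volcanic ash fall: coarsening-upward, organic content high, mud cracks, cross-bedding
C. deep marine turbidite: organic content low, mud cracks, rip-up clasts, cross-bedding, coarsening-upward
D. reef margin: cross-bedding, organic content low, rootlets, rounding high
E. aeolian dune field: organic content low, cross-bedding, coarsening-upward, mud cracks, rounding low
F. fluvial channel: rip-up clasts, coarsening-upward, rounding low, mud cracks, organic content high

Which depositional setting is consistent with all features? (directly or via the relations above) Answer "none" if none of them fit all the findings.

none

Per-candidate check:
(A) tidal flat — cross-bedding miss; organic content high match; coarsening-upward miss; rounding low match; mud cracks match
(B) volcanic ash fall — does not account for rounding low
(C) deep marine turbidite — cross-bedding match; organic content high miss; coarsening-upward match; rounding low miss; mud cracks match
(D) reef margin — cross-bedding match; organic content high miss; coarsening-upward miss; rounding low miss; mud cracks miss
(E) aeolian dune field — fails on organic content high (predicts organic content low, not organic content high)
(F) fluvial channel — cross-bedding miss; organic content high match; coarsening-upward match; rounding low match; mud cracks match
No candidate is consistent with all observations.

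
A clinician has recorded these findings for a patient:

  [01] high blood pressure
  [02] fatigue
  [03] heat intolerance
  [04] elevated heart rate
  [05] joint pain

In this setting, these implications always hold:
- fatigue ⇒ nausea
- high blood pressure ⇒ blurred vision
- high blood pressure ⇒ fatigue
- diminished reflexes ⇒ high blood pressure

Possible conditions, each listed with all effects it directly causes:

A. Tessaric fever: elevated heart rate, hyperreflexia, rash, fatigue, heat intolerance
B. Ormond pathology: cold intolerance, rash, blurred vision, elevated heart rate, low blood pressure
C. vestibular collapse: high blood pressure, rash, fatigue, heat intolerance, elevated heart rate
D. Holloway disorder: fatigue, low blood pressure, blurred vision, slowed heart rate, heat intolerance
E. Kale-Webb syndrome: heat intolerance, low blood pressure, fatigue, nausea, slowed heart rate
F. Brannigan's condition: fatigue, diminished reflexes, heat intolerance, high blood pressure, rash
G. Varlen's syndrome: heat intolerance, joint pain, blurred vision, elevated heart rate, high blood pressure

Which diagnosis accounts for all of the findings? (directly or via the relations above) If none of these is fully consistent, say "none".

G

For each candidate, compare predicted effects to what was observed:
(A) Tessaric fever — high blood pressure NO; fatigue yes; heat intolerance yes; elevated heart rate yes; joint pain NO
(B) Ormond pathology — high blood pressure NO; fatigue NO; heat intolerance NO; elevated heart rate yes; joint pain NO
(C) vestibular collapse — high blood pressure yes; fatigue yes; heat intolerance yes; elevated heart rate yes; joint pain NO
(D) Holloway disorder — high blood pressure NO; fatigue yes; heat intolerance yes; elevated heart rate NO; joint pain NO
(E) Kale-Webb syndrome — fails on high blood pressure, elevated heart rate, joint pain (predicts low blood pressure, not high blood pressure; predicts slowed heart rate, not elevated heart rate)
(F) Brannigan's condition — does not account for elevated heart rate, joint pain
(G) Varlen's syndrome — high blood pressure yes; fatigue yes (by high blood pressure → fatigue); heat intolerance yes; elevated heart rate yes; joint pain yes
(G) is the only candidate with no mismatches.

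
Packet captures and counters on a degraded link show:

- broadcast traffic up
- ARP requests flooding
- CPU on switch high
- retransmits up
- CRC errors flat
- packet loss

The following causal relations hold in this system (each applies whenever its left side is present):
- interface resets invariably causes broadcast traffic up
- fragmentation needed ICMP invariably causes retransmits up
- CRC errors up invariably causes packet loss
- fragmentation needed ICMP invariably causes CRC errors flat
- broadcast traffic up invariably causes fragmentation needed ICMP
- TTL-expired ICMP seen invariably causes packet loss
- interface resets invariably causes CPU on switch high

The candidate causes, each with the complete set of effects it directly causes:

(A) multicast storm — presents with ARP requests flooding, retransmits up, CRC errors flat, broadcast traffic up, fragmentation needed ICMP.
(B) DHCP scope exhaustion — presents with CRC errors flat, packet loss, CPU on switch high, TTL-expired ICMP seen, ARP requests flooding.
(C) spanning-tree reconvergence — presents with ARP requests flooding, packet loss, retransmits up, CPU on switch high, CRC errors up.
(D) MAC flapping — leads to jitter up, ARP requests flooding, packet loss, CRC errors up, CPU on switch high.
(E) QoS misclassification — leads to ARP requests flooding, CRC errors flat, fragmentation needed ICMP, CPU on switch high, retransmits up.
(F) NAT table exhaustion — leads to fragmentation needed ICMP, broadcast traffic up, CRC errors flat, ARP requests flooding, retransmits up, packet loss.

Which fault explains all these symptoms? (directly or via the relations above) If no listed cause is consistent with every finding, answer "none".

For each candidate, compare predicted effects to what was observed:
(A) multicast storm — broadcast traffic up match; ARP requests flooding match; CPU on switch high miss; retransmits up match; CRC errors flat match; packet loss miss
(B) DHCP scope exhaustion — broadcast traffic up miss; ARP requests flooding match; CPU on switch high match; retransmits up miss; CRC errors flat match; packet loss match
(C) spanning-tree reconvergence — fails on broadcast traffic up, CRC errors flat (predicts CRC errors up, not CRC errors flat)
(D) MAC flapping — broadcast traffic up miss; ARP requests flooding match; CPU on switch high match; retransmits up miss; CRC errors flat miss; packet loss match
(E) QoS misclassification — does not account for broadcast traffic up, packet loss
(F) NAT table exhaustion — broadcast traffic up match; ARP requests flooding match; CPU on switch high miss; retransmits up match; CRC errors flat match; packet loss match
Every candidate fails on at least one observation.

none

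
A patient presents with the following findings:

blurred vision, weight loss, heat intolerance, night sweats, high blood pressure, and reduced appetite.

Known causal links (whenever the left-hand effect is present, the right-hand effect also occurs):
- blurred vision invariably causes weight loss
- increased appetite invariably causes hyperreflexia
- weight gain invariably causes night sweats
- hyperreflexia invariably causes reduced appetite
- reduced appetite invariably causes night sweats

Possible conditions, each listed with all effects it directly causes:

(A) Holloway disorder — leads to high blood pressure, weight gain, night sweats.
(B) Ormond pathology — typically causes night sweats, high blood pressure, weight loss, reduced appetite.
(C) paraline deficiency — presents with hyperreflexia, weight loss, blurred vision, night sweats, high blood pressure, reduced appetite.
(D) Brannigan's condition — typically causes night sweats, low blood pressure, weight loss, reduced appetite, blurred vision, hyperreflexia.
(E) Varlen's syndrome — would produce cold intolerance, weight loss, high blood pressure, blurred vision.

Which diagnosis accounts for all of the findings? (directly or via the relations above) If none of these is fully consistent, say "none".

none

Per-candidate check:
(A) Holloway disorder — blurred vision NO; weight loss NO; heat intolerance NO; night sweats yes; high blood pressure yes; reduced appetite NO
(B) Ormond pathology — does not account for blurred vision, heat intolerance
(C) paraline deficiency — does not account for heat intolerance
(D) Brannigan's condition — blurred vision yes; weight loss yes; heat intolerance NO; night sweats yes; high blood pressure NO; reduced appetite yes
(E) Varlen's syndrome — fails on heat intolerance, night sweats, reduced appetite (predicts cold intolerance, not heat intolerance)
No candidate is consistent with all observations.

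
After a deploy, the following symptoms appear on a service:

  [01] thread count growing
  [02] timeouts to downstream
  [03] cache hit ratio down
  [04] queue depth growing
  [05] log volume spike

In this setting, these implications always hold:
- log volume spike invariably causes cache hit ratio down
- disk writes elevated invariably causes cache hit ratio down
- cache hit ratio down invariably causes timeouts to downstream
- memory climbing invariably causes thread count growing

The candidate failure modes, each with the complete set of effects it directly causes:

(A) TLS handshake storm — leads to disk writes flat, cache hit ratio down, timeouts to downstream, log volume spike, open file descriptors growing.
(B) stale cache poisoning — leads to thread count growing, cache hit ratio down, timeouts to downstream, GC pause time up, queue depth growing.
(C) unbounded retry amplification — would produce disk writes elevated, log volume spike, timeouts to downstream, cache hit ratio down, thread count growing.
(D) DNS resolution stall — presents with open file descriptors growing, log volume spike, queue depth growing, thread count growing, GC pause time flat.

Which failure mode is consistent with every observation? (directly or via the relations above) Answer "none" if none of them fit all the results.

D

For each candidate, compare predicted effects to what was observed:
(A) TLS handshake storm — thread count growing NO; timeouts to downstream yes; cache hit ratio down yes; queue depth growing NO; log volume spike yes
(B) stale cache poisoning — does not account for log volume spike
(C) unbounded retry amplification — does not account for queue depth growing
(D) DNS resolution stall — accounts for every observation (timeouts to downstream by log volume spike → cache hit ratio down → timeouts to downstream)
(D) is the only candidate with no mismatches.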